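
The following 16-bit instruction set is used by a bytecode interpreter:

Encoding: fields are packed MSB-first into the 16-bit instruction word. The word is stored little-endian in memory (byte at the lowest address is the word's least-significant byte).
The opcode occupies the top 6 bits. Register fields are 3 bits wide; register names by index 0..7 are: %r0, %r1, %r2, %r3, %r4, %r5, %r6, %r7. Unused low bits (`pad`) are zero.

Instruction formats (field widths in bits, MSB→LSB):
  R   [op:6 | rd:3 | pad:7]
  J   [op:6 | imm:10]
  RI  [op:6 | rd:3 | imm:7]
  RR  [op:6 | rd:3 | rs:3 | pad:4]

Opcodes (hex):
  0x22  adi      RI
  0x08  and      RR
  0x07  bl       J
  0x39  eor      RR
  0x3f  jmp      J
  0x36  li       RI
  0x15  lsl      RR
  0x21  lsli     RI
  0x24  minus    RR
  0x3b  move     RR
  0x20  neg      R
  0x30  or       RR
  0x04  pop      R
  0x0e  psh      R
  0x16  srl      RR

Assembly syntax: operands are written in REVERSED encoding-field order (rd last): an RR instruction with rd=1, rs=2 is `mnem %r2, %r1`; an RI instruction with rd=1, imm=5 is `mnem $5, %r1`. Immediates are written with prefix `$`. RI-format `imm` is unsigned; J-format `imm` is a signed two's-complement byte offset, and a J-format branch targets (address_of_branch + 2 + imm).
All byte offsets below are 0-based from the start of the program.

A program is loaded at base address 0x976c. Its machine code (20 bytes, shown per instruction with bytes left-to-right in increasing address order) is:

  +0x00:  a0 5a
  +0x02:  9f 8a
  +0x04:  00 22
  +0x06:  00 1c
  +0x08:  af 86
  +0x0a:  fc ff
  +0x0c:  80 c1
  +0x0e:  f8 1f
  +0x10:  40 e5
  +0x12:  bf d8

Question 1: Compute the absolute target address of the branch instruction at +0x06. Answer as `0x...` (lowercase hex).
0x9774

@+06  little-endian(00 1c) = 0x1c00
  op=0x1c00>>10=0x7 ⇒ bl (J)
  imm@[9:0]=0x0 ⇒ $0
  target = base 0x976c + off 0x06 + 2 + imm 0 = 0x9774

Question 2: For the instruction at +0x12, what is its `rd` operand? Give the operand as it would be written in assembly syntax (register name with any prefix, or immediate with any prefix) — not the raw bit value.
@+12  little-endian(bf d8) = 0xd8bf
  top 6b → 0x36 → li [RI]
  [9:7] rd=1 = %r1
  [6:0] imm=63 = $63

%r1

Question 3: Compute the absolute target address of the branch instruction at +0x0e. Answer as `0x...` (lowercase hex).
off 0x0e: read f8 1f as little → 0x1ff8
  top 6b → 0x7 → bl [J]
  imm@[9:0]=0x3f8 (s10→-8) ⇒ $-8
  target = base 0x976c + off 0x0e + 2 + imm -8 = 0x9774

0x9774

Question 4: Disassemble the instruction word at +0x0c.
or %r0, %r3

@+0c  little-endian(80 c1) = 0xc180
  top 6b → 0x30 → or [RR]
  rd: (w>>7)&0x7=0x3 → %r3
  rs: (w>>4)&0x7=0x0 → %r0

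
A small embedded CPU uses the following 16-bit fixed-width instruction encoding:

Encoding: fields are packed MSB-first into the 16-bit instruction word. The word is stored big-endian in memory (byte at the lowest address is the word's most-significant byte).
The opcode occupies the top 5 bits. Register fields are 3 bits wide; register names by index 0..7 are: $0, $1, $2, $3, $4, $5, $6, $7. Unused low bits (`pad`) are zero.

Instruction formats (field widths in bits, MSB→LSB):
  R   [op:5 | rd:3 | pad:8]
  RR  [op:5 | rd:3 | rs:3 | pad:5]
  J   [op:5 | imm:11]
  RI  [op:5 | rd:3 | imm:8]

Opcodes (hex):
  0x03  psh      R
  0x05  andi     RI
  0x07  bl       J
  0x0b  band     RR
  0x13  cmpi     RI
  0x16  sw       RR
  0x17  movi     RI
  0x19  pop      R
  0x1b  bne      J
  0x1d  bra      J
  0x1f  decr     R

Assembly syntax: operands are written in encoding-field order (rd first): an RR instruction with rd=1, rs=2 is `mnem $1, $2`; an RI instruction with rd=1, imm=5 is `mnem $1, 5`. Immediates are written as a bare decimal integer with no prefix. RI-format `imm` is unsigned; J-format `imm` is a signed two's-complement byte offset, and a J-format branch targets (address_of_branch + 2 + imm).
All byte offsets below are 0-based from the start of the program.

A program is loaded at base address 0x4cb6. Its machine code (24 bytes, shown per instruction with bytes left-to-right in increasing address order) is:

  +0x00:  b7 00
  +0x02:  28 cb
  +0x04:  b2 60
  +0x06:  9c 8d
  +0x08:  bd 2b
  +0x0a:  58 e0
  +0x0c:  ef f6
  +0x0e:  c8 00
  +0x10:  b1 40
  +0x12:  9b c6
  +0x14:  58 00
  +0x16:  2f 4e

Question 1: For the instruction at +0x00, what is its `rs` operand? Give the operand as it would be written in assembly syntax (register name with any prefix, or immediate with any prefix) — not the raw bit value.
$0

[00] b7 00 → 0xb700
  opcode bits[15:11]=0x16: sw/RR
  rd: (w>>8)&0x7=0x7 → $7
  rs: (w>>5)&0x7=0x0 → $0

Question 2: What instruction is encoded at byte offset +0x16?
+0x16: 2f 4e ⇒ word 0x2f4e (big)
  top 5b → 0x5 → andi [RI]
  [10:8] rd=7 = $7
  [7:0] imm=78 = 78

andi $7, 78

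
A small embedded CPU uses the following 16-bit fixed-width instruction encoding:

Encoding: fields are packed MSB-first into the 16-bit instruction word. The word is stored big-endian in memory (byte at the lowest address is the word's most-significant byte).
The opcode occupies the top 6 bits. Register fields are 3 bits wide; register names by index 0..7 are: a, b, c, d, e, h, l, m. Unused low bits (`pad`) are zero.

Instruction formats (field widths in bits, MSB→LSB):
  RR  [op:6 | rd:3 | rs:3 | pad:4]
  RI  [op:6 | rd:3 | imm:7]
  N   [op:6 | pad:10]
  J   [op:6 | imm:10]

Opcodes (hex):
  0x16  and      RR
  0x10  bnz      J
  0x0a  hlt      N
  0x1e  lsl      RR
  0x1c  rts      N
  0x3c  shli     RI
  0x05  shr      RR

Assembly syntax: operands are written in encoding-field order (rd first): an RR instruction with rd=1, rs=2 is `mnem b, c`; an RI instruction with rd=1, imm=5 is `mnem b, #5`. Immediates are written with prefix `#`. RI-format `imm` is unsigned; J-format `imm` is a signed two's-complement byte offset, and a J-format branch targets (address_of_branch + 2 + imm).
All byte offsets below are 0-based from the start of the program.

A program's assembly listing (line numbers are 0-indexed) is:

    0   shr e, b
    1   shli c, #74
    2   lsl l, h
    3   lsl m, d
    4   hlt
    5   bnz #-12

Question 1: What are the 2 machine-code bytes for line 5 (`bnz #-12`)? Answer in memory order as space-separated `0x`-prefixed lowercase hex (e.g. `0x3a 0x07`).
0x43 0xf4

line 5 (bnz): pack op=0x10:6|imm=-12:10 = 0x43f4; big→ 43 f4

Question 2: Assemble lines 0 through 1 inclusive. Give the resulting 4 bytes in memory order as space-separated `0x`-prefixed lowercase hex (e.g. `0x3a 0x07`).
0x16 0x10 0xf1 0x4a

line 0 (shr): pack op=0x5:6|rd=4:3|rs=1:3|pad=0:4 = 0x1610; big→ 16 10
line 1 (shli): pack op=0x3c:6|rd=2:3|imm=74:7 = 0xf14a; big→ f1 4a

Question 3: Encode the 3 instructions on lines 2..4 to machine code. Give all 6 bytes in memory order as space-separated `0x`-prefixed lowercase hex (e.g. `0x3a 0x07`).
0x7b 0x50 0x7b 0xb0 0x28 0x00

2. lsl fields op=0x1e:6|rd=6:3|rs=5:3|pad=0:4 → word 7b50h → 7b 50
3. lsl fields op=0x1e:6|rd=7:3|rs=3:3|pad=0:4 → word 7bb0h → 7b b0
4. hlt fields op=0xa:6|pad=0:10 → word 2800h → 28 00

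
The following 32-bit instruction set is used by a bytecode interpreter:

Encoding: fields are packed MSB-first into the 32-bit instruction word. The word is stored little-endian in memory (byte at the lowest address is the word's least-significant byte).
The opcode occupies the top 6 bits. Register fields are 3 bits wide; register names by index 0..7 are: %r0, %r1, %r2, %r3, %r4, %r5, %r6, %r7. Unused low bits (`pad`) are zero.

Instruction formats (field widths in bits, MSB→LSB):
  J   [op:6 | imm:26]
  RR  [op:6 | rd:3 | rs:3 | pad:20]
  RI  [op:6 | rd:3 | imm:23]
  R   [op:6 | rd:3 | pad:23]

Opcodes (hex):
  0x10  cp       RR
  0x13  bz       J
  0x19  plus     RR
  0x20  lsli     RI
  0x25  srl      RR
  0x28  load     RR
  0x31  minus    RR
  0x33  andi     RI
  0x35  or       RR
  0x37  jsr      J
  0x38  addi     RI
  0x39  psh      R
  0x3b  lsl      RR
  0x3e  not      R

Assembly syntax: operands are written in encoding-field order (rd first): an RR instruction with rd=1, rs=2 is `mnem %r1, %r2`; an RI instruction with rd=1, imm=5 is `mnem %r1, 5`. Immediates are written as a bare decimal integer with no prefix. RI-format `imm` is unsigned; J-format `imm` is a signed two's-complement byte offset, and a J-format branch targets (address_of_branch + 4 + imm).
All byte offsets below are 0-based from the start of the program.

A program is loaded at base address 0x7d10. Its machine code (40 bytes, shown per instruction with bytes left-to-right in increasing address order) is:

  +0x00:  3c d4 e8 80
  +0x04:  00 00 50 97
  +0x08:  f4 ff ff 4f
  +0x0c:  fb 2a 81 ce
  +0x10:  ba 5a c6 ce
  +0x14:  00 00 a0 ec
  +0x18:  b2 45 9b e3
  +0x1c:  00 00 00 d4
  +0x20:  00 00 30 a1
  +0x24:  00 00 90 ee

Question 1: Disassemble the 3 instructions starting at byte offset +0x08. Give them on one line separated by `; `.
[08] f4 ff ff 4f → 0x4ffffff4
  top 6b → 0x13 → bz [J]
  [25:0] imm=67108852 (s26→-12) = -12
[0c] fb 2a 81 ce → 0xce812afb
  top 6b → 0x33 → andi [RI]
  [25:23] rd=5 = %r5
  [22:0] imm=76539 = 76539
[10] ba 5a c6 ce → 0xcec65aba
  top 6b → 0x33 → andi [RI]
  [25:23] rd=5 = %r5
  [22:0] imm=4610746 = 4610746

bz -12; andi %r5, 76539; andi %r5, 4610746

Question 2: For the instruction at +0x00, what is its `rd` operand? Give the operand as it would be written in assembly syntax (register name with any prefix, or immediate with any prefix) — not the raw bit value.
@+00  little-endian(3c d4 e8 80) = 0x80e8d43c
  top 6b → 0x20 → lsli [RI]
  [25:23] rd=1 = %r1
  [22:0] imm=6870076 = 6870076

%r1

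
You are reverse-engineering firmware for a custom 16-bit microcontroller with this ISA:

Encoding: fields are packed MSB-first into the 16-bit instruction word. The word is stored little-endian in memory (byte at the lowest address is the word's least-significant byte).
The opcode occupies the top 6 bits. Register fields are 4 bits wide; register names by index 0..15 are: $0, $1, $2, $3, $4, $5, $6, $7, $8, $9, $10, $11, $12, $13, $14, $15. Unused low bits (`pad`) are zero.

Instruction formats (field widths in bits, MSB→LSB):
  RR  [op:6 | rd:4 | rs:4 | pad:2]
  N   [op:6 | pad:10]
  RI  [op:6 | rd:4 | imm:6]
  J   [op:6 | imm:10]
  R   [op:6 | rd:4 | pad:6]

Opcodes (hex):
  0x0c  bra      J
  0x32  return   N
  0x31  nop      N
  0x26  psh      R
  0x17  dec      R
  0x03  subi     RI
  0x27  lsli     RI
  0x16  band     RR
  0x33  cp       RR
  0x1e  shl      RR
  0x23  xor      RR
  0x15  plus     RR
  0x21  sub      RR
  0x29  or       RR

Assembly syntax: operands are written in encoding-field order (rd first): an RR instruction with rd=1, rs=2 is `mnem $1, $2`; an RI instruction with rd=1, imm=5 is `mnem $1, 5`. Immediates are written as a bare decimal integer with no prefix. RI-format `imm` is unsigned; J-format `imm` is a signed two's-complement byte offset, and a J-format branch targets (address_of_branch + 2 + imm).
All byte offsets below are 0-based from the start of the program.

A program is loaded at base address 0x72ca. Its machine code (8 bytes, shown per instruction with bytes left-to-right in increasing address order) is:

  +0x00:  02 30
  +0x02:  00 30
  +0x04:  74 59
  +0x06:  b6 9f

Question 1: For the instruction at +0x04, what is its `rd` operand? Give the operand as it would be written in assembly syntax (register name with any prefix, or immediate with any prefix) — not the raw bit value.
+0x04: 74 59 ⇒ word 0x5974 (little)
  op=0x5974>>10=0x16 ⇒ band (RR)
  [9:6] rd=5 = $5
  [5:2] rs=13 = $13

$5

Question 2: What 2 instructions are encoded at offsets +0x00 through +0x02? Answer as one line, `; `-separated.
off 0x00: read 02 30 as little → 0x3002
  opcode bits[15:10]=0xc: bra/J
  [9:0] imm=2 = 2
off 0x02: read 00 30 as little → 0x3000
  opcode bits[15:10]=0xc: bra/J
  [9:0] imm=0 = 0

bra 2; bra 0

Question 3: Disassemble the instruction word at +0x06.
lsli $14, 54

+0x06: b6 9f ⇒ word 0x9fb6 (little)
  op=0x9fb6>>10=0x27 ⇒ lsli (RI)
  [9:6] rd=14 = $14
  [5:0] imm=54 = 54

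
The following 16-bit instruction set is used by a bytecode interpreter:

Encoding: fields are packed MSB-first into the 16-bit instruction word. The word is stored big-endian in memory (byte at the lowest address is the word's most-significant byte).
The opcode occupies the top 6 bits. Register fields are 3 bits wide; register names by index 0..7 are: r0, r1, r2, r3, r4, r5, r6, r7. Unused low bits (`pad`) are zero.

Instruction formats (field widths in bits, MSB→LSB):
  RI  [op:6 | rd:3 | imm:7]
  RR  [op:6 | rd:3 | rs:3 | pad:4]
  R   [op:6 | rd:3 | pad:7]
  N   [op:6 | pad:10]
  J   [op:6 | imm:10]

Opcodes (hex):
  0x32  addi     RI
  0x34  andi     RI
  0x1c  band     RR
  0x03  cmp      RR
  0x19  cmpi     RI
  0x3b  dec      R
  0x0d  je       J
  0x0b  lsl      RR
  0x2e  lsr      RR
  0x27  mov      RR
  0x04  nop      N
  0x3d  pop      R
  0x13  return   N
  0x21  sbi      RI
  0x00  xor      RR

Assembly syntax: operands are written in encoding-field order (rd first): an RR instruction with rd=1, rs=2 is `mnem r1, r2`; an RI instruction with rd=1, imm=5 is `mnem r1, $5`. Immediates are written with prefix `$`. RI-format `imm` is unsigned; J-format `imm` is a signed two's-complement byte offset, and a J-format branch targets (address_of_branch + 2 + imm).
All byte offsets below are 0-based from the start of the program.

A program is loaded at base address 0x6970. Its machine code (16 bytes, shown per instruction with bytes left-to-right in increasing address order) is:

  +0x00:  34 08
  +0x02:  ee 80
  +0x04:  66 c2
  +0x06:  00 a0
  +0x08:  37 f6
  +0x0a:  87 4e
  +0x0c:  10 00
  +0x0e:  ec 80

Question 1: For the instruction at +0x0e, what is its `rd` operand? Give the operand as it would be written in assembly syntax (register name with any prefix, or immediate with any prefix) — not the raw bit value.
r1

+0x0e: ec 80 ⇒ word 0xec80 (big)
  opcode bits[15:10]=0x3b: dec/R
  rd@[9:7]=0x1 ⇒ r1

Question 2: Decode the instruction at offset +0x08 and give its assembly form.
je $-10

+0x08: 37 f6 ⇒ word 0x37f6 (big)
  top 6b → 0xd → je [J]
  imm@[9:0]=0x3f6 (s10→-10) ⇒ $-10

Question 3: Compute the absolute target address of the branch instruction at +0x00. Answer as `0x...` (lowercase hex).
off 0x00: read 34 08 as big → 0x3408
  opcode bits[15:10]=0xd: je/J
  imm: (w>>0)&0x3ff=0x8 → $8
  target = base 0x6970 + off 0x00 + 2 + imm 8 = 0x697a

0x697a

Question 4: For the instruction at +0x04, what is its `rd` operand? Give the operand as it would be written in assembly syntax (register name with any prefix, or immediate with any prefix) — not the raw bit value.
[04] 66 c2 → 0x66c2
  op=0x66c2>>10=0x19 ⇒ cmpi (RI)
  rd: (w>>7)&0x7=0x5 → r5
  imm: (w>>0)&0x7f=0x42 → $66

r5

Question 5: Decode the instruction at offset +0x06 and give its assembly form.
xor r1, r2

[06] 00 a0 → 0x00a0
  opcode bits[15:10]=0x0: xor/RR
  rd: (w>>7)&0x7=0x1 → r1
  rs: (w>>4)&0x7=0x2 → r2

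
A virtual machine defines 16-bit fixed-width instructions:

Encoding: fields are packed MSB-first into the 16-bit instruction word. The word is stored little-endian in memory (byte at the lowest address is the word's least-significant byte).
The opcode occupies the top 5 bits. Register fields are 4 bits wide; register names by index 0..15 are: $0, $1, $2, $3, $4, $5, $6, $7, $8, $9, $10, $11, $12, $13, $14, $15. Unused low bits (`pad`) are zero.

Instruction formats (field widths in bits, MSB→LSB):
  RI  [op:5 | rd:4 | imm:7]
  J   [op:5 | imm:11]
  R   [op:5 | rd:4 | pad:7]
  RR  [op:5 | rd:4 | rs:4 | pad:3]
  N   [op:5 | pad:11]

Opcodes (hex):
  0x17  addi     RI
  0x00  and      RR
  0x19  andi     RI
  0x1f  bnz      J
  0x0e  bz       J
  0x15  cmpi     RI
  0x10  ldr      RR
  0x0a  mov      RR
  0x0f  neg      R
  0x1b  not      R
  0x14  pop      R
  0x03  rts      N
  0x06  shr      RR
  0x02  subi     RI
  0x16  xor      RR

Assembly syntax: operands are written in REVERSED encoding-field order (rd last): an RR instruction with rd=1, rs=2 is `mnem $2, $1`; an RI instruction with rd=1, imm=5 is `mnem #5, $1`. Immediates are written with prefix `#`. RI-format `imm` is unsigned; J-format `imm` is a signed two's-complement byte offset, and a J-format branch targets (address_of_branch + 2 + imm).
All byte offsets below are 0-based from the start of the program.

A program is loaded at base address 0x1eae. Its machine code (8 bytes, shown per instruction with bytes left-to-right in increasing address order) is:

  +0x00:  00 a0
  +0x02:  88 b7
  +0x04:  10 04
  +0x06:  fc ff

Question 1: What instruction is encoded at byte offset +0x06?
bnz #-4

[06] fc ff → 0xfffc
  opcode bits[15:11]=0x1f: bnz/J
  imm@[10:0]=0x7fc (s11→-4) ⇒ #-4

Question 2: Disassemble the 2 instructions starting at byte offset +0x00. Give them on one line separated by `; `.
pop $0; xor $1, $15

[00] 00 a0 → 0xa000
  opcode bits[15:11]=0x14: pop/R
  [10:7] rd=0 = $0
[02] 88 b7 → 0xb788
  opcode bits[15:11]=0x16: xor/RR
  [10:7] rd=15 = $15
  [6:3] rs=1 = $1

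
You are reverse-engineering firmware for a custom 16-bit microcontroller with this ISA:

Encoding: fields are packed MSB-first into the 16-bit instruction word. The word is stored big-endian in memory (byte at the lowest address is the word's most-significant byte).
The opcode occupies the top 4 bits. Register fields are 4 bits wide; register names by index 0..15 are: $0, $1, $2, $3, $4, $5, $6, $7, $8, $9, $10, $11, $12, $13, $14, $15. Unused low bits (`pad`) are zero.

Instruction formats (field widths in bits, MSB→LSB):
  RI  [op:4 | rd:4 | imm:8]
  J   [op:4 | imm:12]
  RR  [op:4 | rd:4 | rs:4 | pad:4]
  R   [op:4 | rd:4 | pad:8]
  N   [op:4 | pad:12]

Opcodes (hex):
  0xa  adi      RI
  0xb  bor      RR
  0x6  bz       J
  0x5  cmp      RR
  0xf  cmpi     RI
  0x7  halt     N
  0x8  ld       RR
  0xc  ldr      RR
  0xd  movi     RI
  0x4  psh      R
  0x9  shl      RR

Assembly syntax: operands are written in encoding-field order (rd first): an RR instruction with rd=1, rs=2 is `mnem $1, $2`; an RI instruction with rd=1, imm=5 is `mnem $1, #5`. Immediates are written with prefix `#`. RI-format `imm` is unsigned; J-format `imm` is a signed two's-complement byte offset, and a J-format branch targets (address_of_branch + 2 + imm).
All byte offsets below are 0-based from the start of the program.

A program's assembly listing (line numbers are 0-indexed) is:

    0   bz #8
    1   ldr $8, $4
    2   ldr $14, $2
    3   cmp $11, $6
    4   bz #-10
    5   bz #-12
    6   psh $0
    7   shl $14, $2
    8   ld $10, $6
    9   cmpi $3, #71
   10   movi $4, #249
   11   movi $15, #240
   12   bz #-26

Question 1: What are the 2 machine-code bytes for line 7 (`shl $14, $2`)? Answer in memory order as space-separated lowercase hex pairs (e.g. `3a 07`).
9e 20

L7: shl op=0x9:4|rd=14:4|rs=2:4|pad=0:4 ⇒ 0x9e20 ⇒ big 9e 20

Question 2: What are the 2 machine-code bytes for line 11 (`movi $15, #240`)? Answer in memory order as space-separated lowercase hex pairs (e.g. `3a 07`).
df f0

11. movi fields op=0xd:4|rd=15:4|imm=240:8 → word dff0h → df f0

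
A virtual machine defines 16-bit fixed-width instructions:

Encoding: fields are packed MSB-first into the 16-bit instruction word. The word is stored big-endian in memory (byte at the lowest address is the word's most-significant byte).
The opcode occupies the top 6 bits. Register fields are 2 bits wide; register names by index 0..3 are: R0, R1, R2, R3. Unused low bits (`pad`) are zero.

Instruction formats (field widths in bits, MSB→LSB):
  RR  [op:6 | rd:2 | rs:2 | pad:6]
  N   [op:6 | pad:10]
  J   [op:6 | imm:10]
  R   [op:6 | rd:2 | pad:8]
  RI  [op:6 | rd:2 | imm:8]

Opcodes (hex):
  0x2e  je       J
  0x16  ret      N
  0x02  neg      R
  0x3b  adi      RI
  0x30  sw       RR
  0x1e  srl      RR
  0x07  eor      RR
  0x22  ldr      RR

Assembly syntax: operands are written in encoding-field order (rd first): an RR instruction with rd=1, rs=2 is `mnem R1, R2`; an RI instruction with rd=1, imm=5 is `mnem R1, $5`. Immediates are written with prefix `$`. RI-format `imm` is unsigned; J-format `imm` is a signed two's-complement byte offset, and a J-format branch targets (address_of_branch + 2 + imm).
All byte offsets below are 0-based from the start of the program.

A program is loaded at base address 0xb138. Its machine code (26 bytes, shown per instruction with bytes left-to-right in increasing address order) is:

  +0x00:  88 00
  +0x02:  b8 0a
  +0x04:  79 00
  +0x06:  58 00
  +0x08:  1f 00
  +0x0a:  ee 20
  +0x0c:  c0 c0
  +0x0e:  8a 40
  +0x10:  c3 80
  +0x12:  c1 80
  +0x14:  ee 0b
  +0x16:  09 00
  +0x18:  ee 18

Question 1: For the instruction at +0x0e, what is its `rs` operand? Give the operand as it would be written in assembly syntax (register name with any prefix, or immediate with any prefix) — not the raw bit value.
[0e] 8a 40 → 0x8a40
  top 6b → 0x22 → ldr [RR]
  rd@[9:8]=0x2 ⇒ R2
  rs@[7:6]=0x1 ⇒ R1

R1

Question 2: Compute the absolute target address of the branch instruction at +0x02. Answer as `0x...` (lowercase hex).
+0x02: b8 0a ⇒ word 0xb80a (big)
  opcode bits[15:10]=0x2e: je/J
  imm: (w>>0)&0x3ff=0xa → $10
  target = base 0xb138 + off 0x02 + 2 + imm 10 = 0xb146

0xb146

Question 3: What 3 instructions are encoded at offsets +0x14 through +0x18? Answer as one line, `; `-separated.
adi R2, $11; neg R1; adi R2, $24

+0x14: ee 0b ⇒ word 0xee0b (big)
  top 6b → 0x3b → adi [RI]
  rd@[9:8]=0x2 ⇒ R2
  imm@[7:0]=0xb ⇒ $11
+0x16: 09 00 ⇒ word 0x0900 (big)
  top 6b → 0x2 → neg [R]
  rd@[9:8]=0x1 ⇒ R1
+0x18: ee 18 ⇒ word 0xee18 (big)
  top 6b → 0x3b → adi [RI]
  rd@[9:8]=0x2 ⇒ R2
  imm@[7:0]=0x18 ⇒ $24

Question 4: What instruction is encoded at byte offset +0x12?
sw R1, R2

@+12  big-endian(c1 80) = 0xc180
  top 6b → 0x30 → sw [RR]
  rd@[9:8]=0x1 ⇒ R1
  rs@[7:6]=0x2 ⇒ R2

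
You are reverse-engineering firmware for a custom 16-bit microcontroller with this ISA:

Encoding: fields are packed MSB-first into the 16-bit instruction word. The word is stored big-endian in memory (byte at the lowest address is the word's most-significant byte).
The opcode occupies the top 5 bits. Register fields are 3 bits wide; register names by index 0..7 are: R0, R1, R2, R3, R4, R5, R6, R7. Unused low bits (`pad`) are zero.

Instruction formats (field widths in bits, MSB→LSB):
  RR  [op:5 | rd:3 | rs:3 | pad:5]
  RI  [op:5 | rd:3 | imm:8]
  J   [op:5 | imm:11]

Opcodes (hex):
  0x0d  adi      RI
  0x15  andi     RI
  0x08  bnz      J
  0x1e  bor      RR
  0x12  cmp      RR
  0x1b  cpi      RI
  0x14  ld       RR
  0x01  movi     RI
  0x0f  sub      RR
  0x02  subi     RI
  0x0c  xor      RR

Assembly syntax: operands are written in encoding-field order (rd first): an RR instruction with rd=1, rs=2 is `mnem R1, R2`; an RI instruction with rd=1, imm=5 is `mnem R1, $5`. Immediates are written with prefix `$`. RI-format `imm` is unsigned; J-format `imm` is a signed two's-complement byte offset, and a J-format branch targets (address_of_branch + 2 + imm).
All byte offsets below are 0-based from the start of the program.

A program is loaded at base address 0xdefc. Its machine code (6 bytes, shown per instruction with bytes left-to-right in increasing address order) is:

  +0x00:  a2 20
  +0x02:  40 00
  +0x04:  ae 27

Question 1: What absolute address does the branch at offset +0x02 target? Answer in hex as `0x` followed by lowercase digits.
[02] 40 00 → 0x4000
  top 5b → 0x8 → bnz [J]
  [10:0] imm=0 = $0
  target = base 0xdefc + off 0x02 + 2 + imm 0 = 0xdf00

0xdf00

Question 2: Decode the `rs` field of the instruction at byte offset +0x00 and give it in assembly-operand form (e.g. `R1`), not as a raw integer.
R1

+0x00: a2 20 ⇒ word 0xa220 (big)
  op=0xa220>>11=0x14 ⇒ ld (RR)
  rd: (w>>8)&0x7=0x2 → R2
  rs: (w>>5)&0x7=0x1 → R1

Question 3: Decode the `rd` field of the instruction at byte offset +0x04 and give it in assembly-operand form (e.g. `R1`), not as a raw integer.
+0x04: ae 27 ⇒ word 0xae27 (big)
  top 5b → 0x15 → andi [RI]
  [10:8] rd=6 = R6
  [7:0] imm=39 = $39

R6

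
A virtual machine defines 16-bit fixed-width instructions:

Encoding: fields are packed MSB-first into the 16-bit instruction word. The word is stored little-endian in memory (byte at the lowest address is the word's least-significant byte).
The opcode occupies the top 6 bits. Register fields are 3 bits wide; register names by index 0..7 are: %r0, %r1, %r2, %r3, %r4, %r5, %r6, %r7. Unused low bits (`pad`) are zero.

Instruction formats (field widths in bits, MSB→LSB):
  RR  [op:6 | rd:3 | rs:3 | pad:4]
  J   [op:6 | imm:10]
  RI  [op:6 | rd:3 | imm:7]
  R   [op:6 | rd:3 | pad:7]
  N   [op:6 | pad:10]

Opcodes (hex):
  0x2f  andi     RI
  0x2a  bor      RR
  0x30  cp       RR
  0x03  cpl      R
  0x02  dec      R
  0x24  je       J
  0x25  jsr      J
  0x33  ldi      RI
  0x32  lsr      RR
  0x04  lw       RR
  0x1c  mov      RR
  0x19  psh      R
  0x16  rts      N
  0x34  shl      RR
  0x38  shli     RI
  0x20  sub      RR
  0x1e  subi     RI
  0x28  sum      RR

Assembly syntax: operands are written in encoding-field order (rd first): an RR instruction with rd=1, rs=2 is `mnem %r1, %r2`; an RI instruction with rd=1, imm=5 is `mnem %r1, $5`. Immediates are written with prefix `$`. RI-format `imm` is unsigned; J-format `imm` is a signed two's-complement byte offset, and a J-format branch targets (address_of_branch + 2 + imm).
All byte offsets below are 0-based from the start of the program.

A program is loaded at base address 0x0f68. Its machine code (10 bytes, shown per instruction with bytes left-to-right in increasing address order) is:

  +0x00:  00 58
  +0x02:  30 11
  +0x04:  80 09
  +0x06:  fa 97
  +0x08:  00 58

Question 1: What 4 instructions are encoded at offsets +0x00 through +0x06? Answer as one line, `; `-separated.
rts; lw %r2, %r3; dec %r3; jsr $-6

off 0x00: read 00 58 as little → 0x5800
  opcode bits[15:10]=0x16: rts/N
off 0x02: read 30 11 as little → 0x1130
  opcode bits[15:10]=0x4: lw/RR
  rd@[9:7]=0x2 ⇒ %r2
  rs@[6:4]=0x3 ⇒ %r3
off 0x04: read 80 09 as little → 0x0980
  opcode bits[15:10]=0x2: dec/R
  rd@[9:7]=0x3 ⇒ %r3
off 0x06: read fa 97 as little → 0x97fa
  opcode bits[15:10]=0x25: jsr/J
  imm@[9:0]=0x3fa (s10→-6) ⇒ $-6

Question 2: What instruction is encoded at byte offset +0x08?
rts

off 0x08: read 00 58 as little → 0x5800
  top 6b → 0x16 → rts [N]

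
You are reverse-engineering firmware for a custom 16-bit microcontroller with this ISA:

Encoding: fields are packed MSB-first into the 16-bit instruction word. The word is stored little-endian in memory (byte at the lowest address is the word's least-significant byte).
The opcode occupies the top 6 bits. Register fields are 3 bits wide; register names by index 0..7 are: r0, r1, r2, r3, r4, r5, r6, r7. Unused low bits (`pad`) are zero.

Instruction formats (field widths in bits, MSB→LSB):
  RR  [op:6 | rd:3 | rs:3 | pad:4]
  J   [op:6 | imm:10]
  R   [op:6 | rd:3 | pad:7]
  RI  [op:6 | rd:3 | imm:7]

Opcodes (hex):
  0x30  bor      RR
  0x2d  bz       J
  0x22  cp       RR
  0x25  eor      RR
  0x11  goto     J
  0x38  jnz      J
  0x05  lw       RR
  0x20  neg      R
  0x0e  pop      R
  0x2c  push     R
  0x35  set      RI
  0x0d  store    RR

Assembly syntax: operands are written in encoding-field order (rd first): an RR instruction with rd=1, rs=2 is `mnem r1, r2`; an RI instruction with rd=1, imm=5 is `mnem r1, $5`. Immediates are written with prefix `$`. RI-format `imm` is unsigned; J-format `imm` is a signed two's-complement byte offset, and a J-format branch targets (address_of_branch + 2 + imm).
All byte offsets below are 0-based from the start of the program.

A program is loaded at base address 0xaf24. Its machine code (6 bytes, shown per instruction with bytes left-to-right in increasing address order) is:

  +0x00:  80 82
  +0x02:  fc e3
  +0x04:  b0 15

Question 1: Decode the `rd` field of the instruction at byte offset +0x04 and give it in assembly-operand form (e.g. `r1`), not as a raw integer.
+0x04: b0 15 ⇒ word 0x15b0 (little)
  opcode bits[15:10]=0x5: lw/RR
  [9:7] rd=3 = r3
  [6:4] rs=3 = r3

r3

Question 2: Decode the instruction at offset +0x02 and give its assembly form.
@+02  little-endian(fc e3) = 0xe3fc
  opcode bits[15:10]=0x38: jnz/J
  imm@[9:0]=0x3fc (s10→-4) ⇒ $-4

jnz $-4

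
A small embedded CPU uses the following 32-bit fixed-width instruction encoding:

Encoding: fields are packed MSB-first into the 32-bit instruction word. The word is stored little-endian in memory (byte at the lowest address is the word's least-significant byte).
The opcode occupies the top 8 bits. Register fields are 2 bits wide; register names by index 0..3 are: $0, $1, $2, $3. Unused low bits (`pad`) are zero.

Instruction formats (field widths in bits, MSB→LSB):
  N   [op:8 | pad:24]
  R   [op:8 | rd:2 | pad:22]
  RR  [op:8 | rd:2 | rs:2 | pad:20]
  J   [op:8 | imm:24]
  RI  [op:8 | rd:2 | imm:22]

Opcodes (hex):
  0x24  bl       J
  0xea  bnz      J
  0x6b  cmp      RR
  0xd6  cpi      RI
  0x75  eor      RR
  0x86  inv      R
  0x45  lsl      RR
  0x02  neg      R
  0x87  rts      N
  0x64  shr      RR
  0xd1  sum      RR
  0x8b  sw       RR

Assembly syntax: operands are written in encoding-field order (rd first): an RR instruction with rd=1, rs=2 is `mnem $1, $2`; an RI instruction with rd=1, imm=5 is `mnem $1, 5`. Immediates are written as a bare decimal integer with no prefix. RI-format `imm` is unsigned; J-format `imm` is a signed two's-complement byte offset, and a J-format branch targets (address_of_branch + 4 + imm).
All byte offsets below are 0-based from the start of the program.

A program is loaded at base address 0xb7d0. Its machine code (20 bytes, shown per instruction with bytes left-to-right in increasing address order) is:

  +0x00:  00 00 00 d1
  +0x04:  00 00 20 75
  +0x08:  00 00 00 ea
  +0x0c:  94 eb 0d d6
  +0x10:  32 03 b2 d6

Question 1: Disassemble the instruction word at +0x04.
eor $0, $2

off 0x04: read 00 00 20 75 as little → 0x75200000
  top 8b → 0x75 → eor [RR]
  rd: (w>>22)&0x3=0x0 → $0
  rs: (w>>20)&0x3=0x2 → $2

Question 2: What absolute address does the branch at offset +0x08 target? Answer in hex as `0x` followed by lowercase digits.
0xb7dc

+0x08: 00 00 00 ea ⇒ word 0xea000000 (little)
  op=0xea000000>>24=0xea ⇒ bnz (J)
  [23:0] imm=0 = 0
  target = base 0xb7d0 + off 0x08 + 4 + imm 0 = 0xb7dc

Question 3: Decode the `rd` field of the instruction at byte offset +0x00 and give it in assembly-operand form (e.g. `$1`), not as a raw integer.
off 0x00: read 00 00 00 d1 as little → 0xd1000000
  top 8b → 0xd1 → sum [RR]
  rd@[23:22]=0x0 ⇒ $0
  rs@[21:20]=0x0 ⇒ $0

$0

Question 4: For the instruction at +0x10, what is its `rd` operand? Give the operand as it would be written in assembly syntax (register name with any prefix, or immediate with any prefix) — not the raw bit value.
$2

@+10  little-endian(32 03 b2 d6) = 0xd6b20332
  top 8b → 0xd6 → cpi [RI]
  rd@[23:22]=0x2 ⇒ $2
  imm@[21:0]=0x320332 ⇒ 3277618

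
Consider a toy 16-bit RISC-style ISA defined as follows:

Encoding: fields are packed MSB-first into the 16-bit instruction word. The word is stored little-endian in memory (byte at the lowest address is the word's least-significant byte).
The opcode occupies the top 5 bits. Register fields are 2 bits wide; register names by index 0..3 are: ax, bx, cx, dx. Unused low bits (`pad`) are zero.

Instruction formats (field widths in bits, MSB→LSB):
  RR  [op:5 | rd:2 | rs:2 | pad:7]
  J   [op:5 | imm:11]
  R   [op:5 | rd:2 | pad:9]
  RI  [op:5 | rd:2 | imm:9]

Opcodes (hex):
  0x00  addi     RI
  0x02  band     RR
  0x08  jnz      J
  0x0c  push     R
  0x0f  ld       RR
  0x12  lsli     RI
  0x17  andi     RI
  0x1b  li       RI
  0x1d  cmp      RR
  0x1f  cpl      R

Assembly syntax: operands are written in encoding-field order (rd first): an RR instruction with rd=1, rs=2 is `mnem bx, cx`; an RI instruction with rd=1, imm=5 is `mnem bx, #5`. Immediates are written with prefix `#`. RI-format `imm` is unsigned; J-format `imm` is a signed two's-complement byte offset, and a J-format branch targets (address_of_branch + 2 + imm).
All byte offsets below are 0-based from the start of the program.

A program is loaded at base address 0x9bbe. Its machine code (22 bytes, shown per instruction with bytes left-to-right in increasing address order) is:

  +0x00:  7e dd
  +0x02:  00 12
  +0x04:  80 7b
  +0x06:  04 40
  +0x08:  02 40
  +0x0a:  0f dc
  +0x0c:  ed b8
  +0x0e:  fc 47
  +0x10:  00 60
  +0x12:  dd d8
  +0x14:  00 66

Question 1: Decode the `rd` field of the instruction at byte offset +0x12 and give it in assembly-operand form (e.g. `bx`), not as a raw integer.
[12] dd d8 → 0xd8dd
  top 5b → 0x1b → li [RI]
  rd: (w>>9)&0x3=0x0 → ax
  imm: (w>>0)&0x1ff=0xdd → #221

ax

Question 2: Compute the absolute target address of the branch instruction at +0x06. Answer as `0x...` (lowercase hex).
[06] 04 40 → 0x4004
  top 5b → 0x8 → jnz [J]
  imm: (w>>0)&0x7ff=0x4 → #4
  target = base 0x9bbe + off 0x06 + 2 + imm 4 = 0x9bca

0x9bca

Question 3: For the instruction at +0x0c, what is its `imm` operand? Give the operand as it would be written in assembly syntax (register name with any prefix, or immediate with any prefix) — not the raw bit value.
#237

+0x0c: ed b8 ⇒ word 0xb8ed (little)
  top 5b → 0x17 → andi [RI]
  [10:9] rd=0 = ax
  [8:0] imm=237 = #237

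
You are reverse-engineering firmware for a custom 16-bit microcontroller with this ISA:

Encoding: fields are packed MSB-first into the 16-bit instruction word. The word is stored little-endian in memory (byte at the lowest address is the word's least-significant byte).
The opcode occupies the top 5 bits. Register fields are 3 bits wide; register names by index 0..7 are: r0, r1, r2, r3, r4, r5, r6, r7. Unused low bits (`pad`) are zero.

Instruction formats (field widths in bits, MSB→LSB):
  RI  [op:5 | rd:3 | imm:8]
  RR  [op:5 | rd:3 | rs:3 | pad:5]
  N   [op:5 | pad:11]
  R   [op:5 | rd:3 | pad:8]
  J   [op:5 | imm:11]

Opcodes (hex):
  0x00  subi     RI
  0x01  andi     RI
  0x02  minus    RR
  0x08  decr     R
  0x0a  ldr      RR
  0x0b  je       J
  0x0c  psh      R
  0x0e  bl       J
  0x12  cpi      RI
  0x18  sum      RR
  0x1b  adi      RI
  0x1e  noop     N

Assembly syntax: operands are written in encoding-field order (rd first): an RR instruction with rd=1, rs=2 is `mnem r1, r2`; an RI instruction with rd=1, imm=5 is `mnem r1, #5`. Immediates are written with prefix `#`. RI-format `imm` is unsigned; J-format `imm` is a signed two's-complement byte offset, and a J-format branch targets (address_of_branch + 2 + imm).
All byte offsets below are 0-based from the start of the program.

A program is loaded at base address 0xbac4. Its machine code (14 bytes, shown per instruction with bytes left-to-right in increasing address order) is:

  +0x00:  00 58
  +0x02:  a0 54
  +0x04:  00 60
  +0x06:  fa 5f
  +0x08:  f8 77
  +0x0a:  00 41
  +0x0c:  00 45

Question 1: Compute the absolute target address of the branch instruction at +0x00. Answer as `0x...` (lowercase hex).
@+00  little-endian(00 58) = 0x5800
  op=0x5800>>11=0xb ⇒ je (J)
  [10:0] imm=0 = #0
  target = base 0xbac4 + off 0x00 + 2 + imm 0 = 0xbac6

0xbac6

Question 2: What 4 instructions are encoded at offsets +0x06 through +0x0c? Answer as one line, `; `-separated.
off 0x06: read fa 5f as little → 0x5ffa
  op=0x5ffa>>11=0xb ⇒ je (J)
  imm: (w>>0)&0x7ff=0x7fa (s11→-6) → #-6
off 0x08: read f8 77 as little → 0x77f8
  op=0x77f8>>11=0xe ⇒ bl (J)
  imm: (w>>0)&0x7ff=0x7f8 (s11→-8) → #-8
off 0x0a: read 00 41 as little → 0x4100
  op=0x4100>>11=0x8 ⇒ decr (R)
  rd: (w>>8)&0x7=0x1 → r1
off 0x0c: read 00 45 as little → 0x4500
  op=0x4500>>11=0x8 ⇒ decr (R)
  rd: (w>>8)&0x7=0x5 → r5

je #-6; bl #-8; decr r1; decr r5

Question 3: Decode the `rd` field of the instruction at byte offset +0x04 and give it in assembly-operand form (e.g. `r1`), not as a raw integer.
r0

@+04  little-endian(00 60) = 0x6000
  top 5b → 0xc → psh [R]
  rd: (w>>8)&0x7=0x0 → r0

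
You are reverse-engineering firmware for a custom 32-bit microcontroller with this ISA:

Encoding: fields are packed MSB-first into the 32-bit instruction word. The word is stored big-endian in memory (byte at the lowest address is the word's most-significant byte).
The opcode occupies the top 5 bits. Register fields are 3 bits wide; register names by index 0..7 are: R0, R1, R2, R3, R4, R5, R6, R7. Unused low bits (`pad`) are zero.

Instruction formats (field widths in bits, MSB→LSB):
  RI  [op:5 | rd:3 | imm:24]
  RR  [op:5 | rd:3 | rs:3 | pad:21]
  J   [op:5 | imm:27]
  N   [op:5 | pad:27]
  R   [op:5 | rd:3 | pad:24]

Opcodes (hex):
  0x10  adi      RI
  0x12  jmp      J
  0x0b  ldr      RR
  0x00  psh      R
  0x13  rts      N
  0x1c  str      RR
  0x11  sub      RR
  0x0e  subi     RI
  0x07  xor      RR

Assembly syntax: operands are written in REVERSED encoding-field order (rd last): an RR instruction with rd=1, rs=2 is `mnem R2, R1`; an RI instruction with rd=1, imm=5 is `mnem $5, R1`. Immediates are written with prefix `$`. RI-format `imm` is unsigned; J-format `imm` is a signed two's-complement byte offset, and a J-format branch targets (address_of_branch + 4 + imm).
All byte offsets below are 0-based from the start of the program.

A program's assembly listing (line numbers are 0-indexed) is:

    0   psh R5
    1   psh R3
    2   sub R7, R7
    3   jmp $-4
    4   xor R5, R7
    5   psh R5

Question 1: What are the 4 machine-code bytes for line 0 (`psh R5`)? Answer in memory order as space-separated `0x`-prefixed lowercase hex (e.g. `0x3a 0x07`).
line 0 (psh): pack op=0x0:5|rd=5:3|pad=0:24 = 0x05000000; big→ 05 00 00 00

0x05 0x00 0x00 0x00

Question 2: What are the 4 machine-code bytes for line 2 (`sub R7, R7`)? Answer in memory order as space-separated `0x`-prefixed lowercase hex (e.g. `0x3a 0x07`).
0x8f 0xe0 0x00 0x00

2. sub fields op=0x11:5|rd=7:3|rs=7:3|pad=0:21 → word 8fe00000h → 8f e0 00 00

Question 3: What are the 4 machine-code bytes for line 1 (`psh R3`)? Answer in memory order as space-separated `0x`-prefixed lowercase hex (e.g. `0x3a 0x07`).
0x03 0x00 0x00 0x00

1. psh fields op=0x0:5|rd=3:3|pad=0:24 → word 03000000h → 03 00 00 00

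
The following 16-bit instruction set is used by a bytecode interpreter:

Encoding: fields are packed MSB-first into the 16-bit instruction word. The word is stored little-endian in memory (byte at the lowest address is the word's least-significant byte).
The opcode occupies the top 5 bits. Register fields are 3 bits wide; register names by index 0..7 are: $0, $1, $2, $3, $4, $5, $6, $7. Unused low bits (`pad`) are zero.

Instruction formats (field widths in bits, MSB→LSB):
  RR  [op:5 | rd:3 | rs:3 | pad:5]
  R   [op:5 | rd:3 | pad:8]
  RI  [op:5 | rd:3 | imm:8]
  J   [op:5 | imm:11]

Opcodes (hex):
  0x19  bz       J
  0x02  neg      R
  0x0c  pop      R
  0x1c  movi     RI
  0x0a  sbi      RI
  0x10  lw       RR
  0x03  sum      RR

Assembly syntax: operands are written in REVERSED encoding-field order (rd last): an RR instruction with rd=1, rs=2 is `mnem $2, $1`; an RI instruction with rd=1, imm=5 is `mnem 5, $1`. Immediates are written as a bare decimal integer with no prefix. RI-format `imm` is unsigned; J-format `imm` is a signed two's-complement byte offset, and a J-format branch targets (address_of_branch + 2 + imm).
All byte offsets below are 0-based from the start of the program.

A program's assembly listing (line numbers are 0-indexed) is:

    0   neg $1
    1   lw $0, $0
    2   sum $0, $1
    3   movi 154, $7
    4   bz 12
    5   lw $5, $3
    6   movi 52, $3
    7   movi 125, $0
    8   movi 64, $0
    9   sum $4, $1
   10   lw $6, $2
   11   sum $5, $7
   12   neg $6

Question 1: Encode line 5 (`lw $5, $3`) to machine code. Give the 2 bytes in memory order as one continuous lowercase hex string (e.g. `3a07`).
a083

5. lw fields op=0x10:5|rd=3:3|rs=5:3|pad=0:5 → word 83a0h → a0 83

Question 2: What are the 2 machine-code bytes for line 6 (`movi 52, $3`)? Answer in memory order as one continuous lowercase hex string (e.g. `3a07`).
L6: movi op=0x1c:5|rd=3:3|imm=52:8 ⇒ 0xe334 ⇒ little 34 e3

34e3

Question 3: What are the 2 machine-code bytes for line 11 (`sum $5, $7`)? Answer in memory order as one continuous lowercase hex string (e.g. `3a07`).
a01f

line 11 (sum): pack op=0x3:5|rd=7:3|rs=5:3|pad=0:5 = 0x1fa0; little→ a0 1f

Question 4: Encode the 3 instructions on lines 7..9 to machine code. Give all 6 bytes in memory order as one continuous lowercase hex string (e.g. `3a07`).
7de040e08019

7. movi fields op=0x1c:5|rd=0:3|imm=125:8 → word e07dh → 7d e0
8. movi fields op=0x1c:5|rd=0:3|imm=64:8 → word e040h → 40 e0
9. sum fields op=0x3:5|rd=1:3|rs=4:3|pad=0:5 → word 1980h → 80 19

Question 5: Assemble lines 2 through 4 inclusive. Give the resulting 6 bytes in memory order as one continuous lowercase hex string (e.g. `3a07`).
00199ae70cc8

L2: sum op=0x3:5|rd=1:3|rs=0:3|pad=0:5 ⇒ 0x1900 ⇒ little 00 19
L3: movi op=0x1c:5|rd=7:3|imm=154:8 ⇒ 0xe79a ⇒ little 9a e7
L4: bz op=0x19:5|imm=12:11 ⇒ 0xc80c ⇒ little 0c c8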